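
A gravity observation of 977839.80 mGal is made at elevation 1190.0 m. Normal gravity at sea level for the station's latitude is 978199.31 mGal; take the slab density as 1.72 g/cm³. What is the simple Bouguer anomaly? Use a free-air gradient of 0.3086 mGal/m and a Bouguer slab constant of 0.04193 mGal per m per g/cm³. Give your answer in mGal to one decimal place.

-78.1

Free-air correction = 0.3086 × 1190.0 = 367.23 mGal
Free-air anomaly = 977839.80 − 978199.31 + (367.23) = 7.72 mGal
Bouguer slab correction = 0.04193 × 1.72 × 1190.0 = 85.82 mGal
Simple Bouguer anomaly = 7.72 − (85.82) = -78.10 mGal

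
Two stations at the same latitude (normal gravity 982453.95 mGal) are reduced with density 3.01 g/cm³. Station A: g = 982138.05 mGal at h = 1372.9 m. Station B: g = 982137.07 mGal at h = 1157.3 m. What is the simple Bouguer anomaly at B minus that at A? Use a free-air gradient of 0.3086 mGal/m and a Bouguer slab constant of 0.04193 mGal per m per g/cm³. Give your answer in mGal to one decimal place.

-40.3

Δg_SB(A) = 982138.05 − 982453.95 + 0.3086×1372.9 − 0.04193×3.01×1372.9 = -65.50 mGal
Δg_SB(B) = 982137.07 − 982453.95 + 0.3086×1157.3 − 0.04193×3.01×1157.3 = -105.80 mGal
Difference = -105.80 − (-65.50) = -40.30 mGal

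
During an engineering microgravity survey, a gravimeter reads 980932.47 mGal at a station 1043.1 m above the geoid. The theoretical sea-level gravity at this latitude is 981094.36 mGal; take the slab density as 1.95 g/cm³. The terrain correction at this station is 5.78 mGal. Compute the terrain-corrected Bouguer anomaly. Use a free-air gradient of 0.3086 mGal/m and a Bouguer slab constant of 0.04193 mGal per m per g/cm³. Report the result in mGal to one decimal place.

Free-air correction = 0.3086 × 1043.1 = 321.90 mGal
Free-air anomaly = 980932.47 − 981094.36 + (321.90) = 160.01 mGal
Bouguer slab correction = 0.04193 × 1.95 × 1043.1 = 85.29 mGal
Simple Bouguer anomaly = 160.01 − (85.29) = 74.72 mGal
Complete Bouguer anomaly = 74.72 + 5.78 = 80.50 mGal

80.5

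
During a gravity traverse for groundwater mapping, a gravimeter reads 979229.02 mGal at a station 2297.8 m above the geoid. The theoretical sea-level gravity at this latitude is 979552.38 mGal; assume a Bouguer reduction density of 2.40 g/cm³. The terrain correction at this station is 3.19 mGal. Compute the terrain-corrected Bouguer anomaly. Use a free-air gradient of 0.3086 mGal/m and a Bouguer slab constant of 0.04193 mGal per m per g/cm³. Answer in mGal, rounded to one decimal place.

157.7

Free-air correction = 0.3086 × 2297.8 = 709.10 mGal
Free-air anomaly = 979229.02 − 979552.38 + (709.10) = 385.74 mGal
Bouguer slab correction = 0.04193 × 2.40 × 2297.8 = 231.23 mGal
Simple Bouguer anomaly = 385.74 − (231.23) = 154.51 mGal
Complete Bouguer anomaly = 154.51 + 3.19 = 157.70 mGal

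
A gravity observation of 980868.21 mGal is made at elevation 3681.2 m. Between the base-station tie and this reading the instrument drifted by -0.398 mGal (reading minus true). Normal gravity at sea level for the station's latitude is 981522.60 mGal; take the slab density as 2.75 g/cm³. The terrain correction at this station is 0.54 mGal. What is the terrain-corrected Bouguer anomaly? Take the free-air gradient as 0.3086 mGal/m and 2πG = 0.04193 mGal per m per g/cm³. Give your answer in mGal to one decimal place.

Drift-corrected reading = 980868.21 − (-0.398) = 980868.608 mGal
Free-air correction = 0.3086 × 3681.2 = 1136.02 mGal
Free-air anomaly = 980868.608 − 981522.60 + (1136.02) = 482.028 mGal
Bouguer slab correction = 0.04193 × 2.75 × 3681.2 = 424.47 mGal
Simple Bouguer anomaly = 482.028 − (424.47) = 57.558 mGal
Complete Bouguer anomaly = 57.558 + 0.54 = 58.098 mGal

58.1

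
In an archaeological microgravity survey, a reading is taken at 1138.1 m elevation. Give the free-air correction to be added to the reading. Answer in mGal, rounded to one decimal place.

Free-air correction = 0.3086 × 1138.1 = 351.2 mGal

351.2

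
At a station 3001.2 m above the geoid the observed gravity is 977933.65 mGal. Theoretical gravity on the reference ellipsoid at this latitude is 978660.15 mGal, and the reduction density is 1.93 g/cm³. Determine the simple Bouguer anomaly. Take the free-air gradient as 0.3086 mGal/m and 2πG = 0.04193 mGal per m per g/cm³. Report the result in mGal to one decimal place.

-43.2

Free-air correction = 0.3086 × 3001.2 = 926.17 mGal
Free-air anomaly = 977933.65 − 978660.15 + (926.17) = 199.67 mGal
Bouguer slab correction = 0.04193 × 1.93 × 3001.2 = 242.87 mGal
Simple Bouguer anomaly = 199.67 − (242.87) = -43.20 mGal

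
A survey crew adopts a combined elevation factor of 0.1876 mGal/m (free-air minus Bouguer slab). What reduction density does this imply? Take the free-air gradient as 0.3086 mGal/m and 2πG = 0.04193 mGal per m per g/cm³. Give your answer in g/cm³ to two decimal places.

0.1876 = 0.3086 − 0.04193 × ρ
ρ = (0.3086 − 0.1876) / 0.04193 = 2.89 g/cm³

2.89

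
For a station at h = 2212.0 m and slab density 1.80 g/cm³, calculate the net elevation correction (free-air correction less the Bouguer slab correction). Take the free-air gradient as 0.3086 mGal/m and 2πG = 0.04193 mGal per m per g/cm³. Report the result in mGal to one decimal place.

515.7

Combined gradient = 0.3086 − 0.04193 × 1.80 = 0.2331260 mGal/m
Combined elevation correction = 0.2331260 × 2212.0 = 515.7 mGal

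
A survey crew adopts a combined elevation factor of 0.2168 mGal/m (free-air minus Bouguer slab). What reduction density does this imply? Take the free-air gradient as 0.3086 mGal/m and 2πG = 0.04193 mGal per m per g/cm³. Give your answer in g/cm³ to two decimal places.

0.2168 = 0.3086 − 0.04193 × ρ
ρ = (0.3086 − 0.2168) / 0.04193 = 2.19 g/cm³

2.19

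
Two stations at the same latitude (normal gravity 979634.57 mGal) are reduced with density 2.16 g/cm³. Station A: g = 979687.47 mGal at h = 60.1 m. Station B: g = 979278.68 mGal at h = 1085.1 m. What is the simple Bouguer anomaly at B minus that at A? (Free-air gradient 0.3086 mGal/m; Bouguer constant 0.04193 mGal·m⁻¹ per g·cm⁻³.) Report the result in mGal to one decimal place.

Δg_SB(A) = 979687.47 − 979634.57 + 0.3086×60.1 − 0.04193×2.16×60.1 = 66.00 mGal
Δg_SB(B) = 979278.68 − 979634.57 + 0.3086×1085.1 − 0.04193×2.16×1085.1 = -119.30 mGal
Difference = -119.30 − (66.00) = -185.30 mGal

-185.3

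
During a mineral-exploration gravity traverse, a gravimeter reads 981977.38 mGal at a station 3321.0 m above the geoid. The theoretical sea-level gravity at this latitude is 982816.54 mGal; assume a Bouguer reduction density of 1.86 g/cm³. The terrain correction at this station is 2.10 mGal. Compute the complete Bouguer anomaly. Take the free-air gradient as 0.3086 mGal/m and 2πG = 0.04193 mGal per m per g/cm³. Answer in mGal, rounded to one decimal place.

-71.2

Free-air correction = 0.3086 × 3321.0 = 1024.86 mGal
Free-air anomaly = 981977.38 − 982816.54 + (1024.86) = 185.70 mGal
Bouguer slab correction = 0.04193 × 1.86 × 3321.0 = 259.00 mGal
Simple Bouguer anomaly = 185.70 − (259.00) = -73.30 mGal
Complete Bouguer anomaly = -73.30 + 2.10 = -71.20 mGal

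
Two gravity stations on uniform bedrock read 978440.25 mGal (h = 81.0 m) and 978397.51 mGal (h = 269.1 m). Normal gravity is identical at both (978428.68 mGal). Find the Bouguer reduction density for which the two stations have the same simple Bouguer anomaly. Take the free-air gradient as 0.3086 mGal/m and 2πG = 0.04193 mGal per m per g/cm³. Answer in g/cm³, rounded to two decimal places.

Δg_obs = 978397.51 − 978440.25 = -42.74 mGal over Δh = 269.1 − 81.0 = 188.1 m
Equal Bouguer anomalies ⇒ Δg_obs + (0.3086 − 0.04193ρ)·Δh = 0
0.3086 − 0.04193ρ = −Δg_obs/Δh = 0.22722
ρ = (0.3086 − 0.22722) / 0.04193 = 1.94 g/cm³

1.94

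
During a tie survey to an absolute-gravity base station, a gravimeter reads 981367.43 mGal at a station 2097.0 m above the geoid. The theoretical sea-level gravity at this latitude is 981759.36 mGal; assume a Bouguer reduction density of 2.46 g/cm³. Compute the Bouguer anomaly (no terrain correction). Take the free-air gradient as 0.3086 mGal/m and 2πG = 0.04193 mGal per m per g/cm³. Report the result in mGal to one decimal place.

Free-air correction = 0.3086 × 2097.0 = 647.13 mGal
Free-air anomaly = 981367.43 − 981759.36 + (647.13) = 255.20 mGal
Bouguer slab correction = 0.04193 × 2.46 × 2097.0 = 216.30 mGal
Simple Bouguer anomaly = 255.20 − (216.30) = 38.90 mGal

38.9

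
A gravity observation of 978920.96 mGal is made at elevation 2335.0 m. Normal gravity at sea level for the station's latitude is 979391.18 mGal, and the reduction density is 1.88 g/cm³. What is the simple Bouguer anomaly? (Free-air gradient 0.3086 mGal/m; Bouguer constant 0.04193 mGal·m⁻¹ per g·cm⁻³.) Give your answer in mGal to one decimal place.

66.3

Free-air correction = 0.3086 × 2335.0 = 720.58 mGal
Free-air anomaly = 978920.96 − 979391.18 + (720.58) = 250.36 mGal
Bouguer slab correction = 0.04193 × 1.88 × 2335.0 = 184.06 mGal
Simple Bouguer anomaly = 250.36 − (184.06) = 66.30 mGal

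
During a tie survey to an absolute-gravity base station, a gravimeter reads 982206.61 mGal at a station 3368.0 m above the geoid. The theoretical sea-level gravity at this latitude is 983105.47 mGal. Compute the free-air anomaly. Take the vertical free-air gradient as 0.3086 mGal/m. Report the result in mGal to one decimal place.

140.5

Free-air correction = 0.3086 × 3368.0 = 1039.36 mGal
Free-air anomaly = 982206.61 − 983105.47 + (1039.36) = 140.50 mGal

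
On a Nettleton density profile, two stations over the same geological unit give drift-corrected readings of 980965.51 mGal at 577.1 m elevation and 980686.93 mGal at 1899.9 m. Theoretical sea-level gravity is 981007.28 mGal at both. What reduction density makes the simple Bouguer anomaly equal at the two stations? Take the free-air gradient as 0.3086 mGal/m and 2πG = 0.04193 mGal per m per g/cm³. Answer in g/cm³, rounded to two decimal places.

Δg_obs = 980686.93 − 980965.51 = -278.58 mGal over Δh = 1899.9 − 577.1 = 1322.8 m
Equal Bouguer anomalies ⇒ Δg_obs + (0.3086 − 0.04193ρ)·Δh = 0
0.3086 − 0.04193ρ = −Δg_obs/Δh = 0.21060
ρ = (0.3086 − 0.21060) / 0.04193 = 2.34 g/cm³

2.34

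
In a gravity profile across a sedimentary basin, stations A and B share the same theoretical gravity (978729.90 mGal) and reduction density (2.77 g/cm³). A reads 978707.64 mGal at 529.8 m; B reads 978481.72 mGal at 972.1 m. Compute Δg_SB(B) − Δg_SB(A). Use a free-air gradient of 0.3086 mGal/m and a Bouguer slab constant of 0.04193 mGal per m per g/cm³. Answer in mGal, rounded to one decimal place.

Δg_SB(A) = 978707.64 − 978729.90 + 0.3086×529.8 − 0.04193×2.77×529.8 = 79.70 mGal
Δg_SB(B) = 978481.72 − 978729.90 + 0.3086×972.1 − 0.04193×2.77×972.1 = -61.10 mGal
Difference = -61.10 − (79.70) = -140.80 mGal

-140.8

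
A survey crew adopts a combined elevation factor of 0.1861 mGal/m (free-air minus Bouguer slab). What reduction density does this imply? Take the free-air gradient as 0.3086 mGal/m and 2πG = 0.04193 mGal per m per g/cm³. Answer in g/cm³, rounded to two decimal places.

0.1861 = 0.3086 − 0.04193 × ρ
ρ = (0.3086 − 0.1861) / 0.04193 = 2.92 g/cm³

2.92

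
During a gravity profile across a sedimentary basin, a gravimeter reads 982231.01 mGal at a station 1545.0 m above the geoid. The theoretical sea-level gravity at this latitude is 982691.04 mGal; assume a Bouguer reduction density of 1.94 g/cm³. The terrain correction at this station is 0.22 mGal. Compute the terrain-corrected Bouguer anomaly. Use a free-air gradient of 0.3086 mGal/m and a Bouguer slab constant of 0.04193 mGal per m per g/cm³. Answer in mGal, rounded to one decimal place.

-108.7

Free-air correction = 0.3086 × 1545.0 = 476.79 mGal
Free-air anomaly = 982231.01 − 982691.04 + (476.79) = 16.76 mGal
Bouguer slab correction = 0.04193 × 1.94 × 1545.0 = 125.68 mGal
Simple Bouguer anomaly = 16.76 − (125.68) = -108.92 mGal
Complete Bouguer anomaly = -108.92 + 0.22 = -108.70 mGal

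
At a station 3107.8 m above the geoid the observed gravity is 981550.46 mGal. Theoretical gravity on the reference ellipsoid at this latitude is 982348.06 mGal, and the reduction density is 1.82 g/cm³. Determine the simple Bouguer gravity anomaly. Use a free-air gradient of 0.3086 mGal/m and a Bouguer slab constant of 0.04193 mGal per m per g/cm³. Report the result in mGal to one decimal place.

Free-air correction = 0.3086 × 3107.8 = 959.07 mGal
Free-air anomaly = 981550.46 − 982348.06 + (959.07) = 161.47 mGal
Bouguer slab correction = 0.04193 × 1.82 × 3107.8 = 237.16 mGal
Simple Bouguer anomaly = 161.47 − (237.16) = -75.69 mGal

-75.7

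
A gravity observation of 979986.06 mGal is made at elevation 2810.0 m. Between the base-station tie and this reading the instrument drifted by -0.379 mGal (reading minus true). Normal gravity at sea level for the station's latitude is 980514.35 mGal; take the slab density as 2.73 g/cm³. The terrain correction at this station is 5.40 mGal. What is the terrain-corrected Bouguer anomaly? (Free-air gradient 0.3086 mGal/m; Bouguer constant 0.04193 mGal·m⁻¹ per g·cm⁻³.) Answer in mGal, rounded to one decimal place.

Drift-corrected reading = 979986.06 − (-0.379) = 979986.439 mGal
Free-air correction = 0.3086 × 2810.0 = 867.17 mGal
Free-air anomaly = 979986.439 − 980514.35 + (867.17) = 339.259 mGal
Bouguer slab correction = 0.04193 × 2.73 × 2810.0 = 321.66 mGal
Simple Bouguer anomaly = 339.259 − (321.66) = 17.599 mGal
Complete Bouguer anomaly = 17.599 + 5.40 = 22.999 mGal

23.0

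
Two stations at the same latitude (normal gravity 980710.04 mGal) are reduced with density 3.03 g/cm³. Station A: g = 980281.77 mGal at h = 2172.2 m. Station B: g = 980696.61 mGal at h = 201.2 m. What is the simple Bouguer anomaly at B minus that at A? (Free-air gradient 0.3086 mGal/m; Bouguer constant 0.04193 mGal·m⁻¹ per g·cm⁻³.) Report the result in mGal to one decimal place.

57.0

Δg_SB(A) = 980281.77 − 980710.04 + 0.3086×2172.2 − 0.04193×3.03×2172.2 = -33.90 mGal
Δg_SB(B) = 980696.61 − 980710.04 + 0.3086×201.2 − 0.04193×3.03×201.2 = 23.10 mGal
Difference = 23.10 − (-33.90) = 57.00 mGal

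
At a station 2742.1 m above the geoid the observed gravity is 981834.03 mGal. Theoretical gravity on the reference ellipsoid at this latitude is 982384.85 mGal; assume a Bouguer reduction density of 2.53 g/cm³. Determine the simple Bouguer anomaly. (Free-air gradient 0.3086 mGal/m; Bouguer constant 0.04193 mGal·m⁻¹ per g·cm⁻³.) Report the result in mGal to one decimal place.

4.5

Free-air correction = 0.3086 × 2742.1 = 846.21 mGal
Free-air anomaly = 981834.03 − 982384.85 + (846.21) = 295.39 mGal
Bouguer slab correction = 0.04193 × 2.53 × 2742.1 = 290.89 mGal
Simple Bouguer anomaly = 295.39 − (290.89) = 4.50 mGal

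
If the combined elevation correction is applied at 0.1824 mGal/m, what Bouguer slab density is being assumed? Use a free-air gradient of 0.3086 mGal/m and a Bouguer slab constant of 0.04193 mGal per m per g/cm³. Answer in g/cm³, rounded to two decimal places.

3.01

0.1824 = 0.3086 − 0.04193 × ρ
ρ = (0.3086 − 0.1824) / 0.04193 = 3.01 g/cm³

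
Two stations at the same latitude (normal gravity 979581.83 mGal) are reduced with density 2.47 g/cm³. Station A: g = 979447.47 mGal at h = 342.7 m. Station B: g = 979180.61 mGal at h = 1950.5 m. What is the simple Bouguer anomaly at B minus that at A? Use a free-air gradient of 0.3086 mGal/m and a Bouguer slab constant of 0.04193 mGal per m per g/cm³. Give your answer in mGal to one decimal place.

62.8

Δg_SB(A) = 979447.47 − 979581.83 + 0.3086×342.7 − 0.04193×2.47×342.7 = -64.10 mGal
Δg_SB(B) = 979180.61 − 979581.83 + 0.3086×1950.5 − 0.04193×2.47×1950.5 = -1.30 mGal
Difference = -1.30 − (-64.10) = 62.80 mGal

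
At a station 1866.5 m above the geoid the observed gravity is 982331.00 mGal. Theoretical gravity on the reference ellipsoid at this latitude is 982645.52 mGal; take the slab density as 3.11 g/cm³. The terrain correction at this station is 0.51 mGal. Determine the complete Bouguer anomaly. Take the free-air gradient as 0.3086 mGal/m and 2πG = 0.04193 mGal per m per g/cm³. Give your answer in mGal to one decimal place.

18.6

Free-air correction = 0.3086 × 1866.5 = 576.00 mGal
Free-air anomaly = 982331.00 − 982645.52 + (576.00) = 261.48 mGal
Bouguer slab correction = 0.04193 × 3.11 × 1866.5 = 243.40 mGal
Simple Bouguer anomaly = 261.48 − (243.40) = 18.08 mGal
Complete Bouguer anomaly = 18.08 + 0.51 = 18.59 mGal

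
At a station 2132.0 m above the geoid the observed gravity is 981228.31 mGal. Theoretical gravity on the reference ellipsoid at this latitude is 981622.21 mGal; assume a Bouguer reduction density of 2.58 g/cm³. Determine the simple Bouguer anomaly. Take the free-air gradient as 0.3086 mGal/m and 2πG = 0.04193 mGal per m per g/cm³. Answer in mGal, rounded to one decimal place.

Free-air correction = 0.3086 × 2132.0 = 657.94 mGal
Free-air anomaly = 981228.31 − 981622.21 + (657.94) = 264.04 mGal
Bouguer slab correction = 0.04193 × 2.58 × 2132.0 = 230.64 mGal
Simple Bouguer anomaly = 264.04 − (230.64) = 33.40 mGal

33.4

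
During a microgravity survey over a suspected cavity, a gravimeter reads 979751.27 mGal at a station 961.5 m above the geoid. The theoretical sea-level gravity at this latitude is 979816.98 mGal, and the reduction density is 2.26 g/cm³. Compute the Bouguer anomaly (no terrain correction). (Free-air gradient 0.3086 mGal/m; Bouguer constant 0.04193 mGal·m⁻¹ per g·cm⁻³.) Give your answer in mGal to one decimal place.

Free-air correction = 0.3086 × 961.5 = 296.72 mGal
Free-air anomaly = 979751.27 − 979816.98 + (296.72) = 231.01 mGal
Bouguer slab correction = 0.04193 × 2.26 × 961.5 = 91.11 mGal
Simple Bouguer anomaly = 231.01 − (91.11) = 139.90 mGal

139.9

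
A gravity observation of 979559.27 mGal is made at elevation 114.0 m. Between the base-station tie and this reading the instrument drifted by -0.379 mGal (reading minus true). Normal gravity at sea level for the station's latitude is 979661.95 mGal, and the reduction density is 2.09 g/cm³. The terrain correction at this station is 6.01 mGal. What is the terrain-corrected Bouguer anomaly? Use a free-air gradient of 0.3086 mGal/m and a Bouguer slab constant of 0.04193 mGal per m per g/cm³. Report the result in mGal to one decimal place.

Drift-corrected reading = 979559.27 − (-0.379) = 979559.649 mGal
Free-air correction = 0.3086 × 114.0 = 35.18 mGal
Free-air anomaly = 979559.649 − 979661.95 + (35.18) = -67.121 mGal
Bouguer slab correction = 0.04193 × 2.09 × 114.0 = 9.99 mGal
Simple Bouguer anomaly = -67.121 − (9.99) = -77.111 mGal
Complete Bouguer anomaly = -77.111 + 6.01 = -71.101 mGal

-71.1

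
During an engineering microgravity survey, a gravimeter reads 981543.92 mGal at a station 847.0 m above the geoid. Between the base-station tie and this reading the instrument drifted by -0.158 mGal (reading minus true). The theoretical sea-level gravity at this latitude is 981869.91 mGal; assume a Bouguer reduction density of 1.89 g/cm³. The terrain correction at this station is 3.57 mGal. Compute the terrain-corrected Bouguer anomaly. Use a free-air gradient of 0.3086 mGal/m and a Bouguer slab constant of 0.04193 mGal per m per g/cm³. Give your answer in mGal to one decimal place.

Drift-corrected reading = 981543.92 − (-0.158) = 981544.078 mGal
Free-air correction = 0.3086 × 847.0 = 261.38 mGal
Free-air anomaly = 981544.078 − 981869.91 + (261.38) = -64.452 mGal
Bouguer slab correction = 0.04193 × 1.89 × 847.0 = 67.12 mGal
Simple Bouguer anomaly = -64.452 − (67.12) = -131.572 mGal
Complete Bouguer anomaly = -131.572 + 3.57 = -128.002 mGal

-128.0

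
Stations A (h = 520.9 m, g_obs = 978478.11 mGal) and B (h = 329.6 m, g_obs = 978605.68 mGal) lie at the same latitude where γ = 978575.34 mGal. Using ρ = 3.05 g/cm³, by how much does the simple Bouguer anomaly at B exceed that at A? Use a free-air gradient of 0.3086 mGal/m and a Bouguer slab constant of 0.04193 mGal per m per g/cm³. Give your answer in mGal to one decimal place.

93.0

Δg_SB(A) = 978478.11 − 978575.34 + 0.3086×520.9 − 0.04193×3.05×520.9 = -3.10 mGal
Δg_SB(B) = 978605.68 − 978575.34 + 0.3086×329.6 − 0.04193×3.05×329.6 = 89.90 mGal
Difference = 89.90 − (-3.10) = 93.00 mGal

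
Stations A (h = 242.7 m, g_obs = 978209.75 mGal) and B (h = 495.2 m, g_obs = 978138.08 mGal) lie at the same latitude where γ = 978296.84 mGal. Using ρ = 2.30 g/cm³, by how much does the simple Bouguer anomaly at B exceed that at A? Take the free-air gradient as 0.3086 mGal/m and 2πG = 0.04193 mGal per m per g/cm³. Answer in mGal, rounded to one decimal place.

Δg_SB(A) = 978209.75 − 978296.84 + 0.3086×242.7 − 0.04193×2.30×242.7 = -35.60 mGal
Δg_SB(B) = 978138.08 − 978296.84 + 0.3086×495.2 − 0.04193×2.30×495.2 = -53.70 mGal
Difference = -53.70 − (-35.60) = -18.10 mGal

-18.1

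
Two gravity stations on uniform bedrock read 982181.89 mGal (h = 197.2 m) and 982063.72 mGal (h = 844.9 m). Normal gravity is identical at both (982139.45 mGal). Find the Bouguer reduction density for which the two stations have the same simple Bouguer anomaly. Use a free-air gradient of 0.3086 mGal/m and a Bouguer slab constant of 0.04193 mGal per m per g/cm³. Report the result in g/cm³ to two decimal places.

Δg_obs = 982063.72 − 982181.89 = -118.17 mGal over Δh = 844.9 − 197.2 = 647.7 m
Equal Bouguer anomalies ⇒ Δg_obs + (0.3086 − 0.04193ρ)·Δh = 0
0.3086 − 0.04193ρ = −Δg_obs/Δh = 0.18245
ρ = (0.3086 − 0.18245) / 0.04193 = 3.01 g/cm³

3.01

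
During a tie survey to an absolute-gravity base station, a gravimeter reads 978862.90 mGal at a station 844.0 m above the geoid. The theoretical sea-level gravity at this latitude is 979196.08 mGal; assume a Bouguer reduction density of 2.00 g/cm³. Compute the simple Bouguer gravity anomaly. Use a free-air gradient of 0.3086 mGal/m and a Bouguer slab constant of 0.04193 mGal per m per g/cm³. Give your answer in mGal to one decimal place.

Free-air correction = 0.3086 × 844.0 = 260.46 mGal
Free-air anomaly = 978862.90 − 979196.08 + (260.46) = -72.72 mGal
Bouguer slab correction = 0.04193 × 2.00 × 844.0 = 70.78 mGal
Simple Bouguer anomaly = -72.72 − (70.78) = -143.50 mGal

-143.5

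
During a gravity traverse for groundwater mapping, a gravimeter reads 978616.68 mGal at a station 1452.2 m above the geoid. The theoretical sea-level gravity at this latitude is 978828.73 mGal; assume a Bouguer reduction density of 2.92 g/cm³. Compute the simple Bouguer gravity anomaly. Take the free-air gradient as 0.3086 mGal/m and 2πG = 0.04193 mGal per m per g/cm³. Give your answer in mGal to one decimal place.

58.3

Free-air correction = 0.3086 × 1452.2 = 448.15 mGal
Free-air anomaly = 978616.68 − 978828.73 + (448.15) = 236.10 mGal
Bouguer slab correction = 0.04193 × 2.92 × 1452.2 = 177.80 mGal
Simple Bouguer anomaly = 236.10 − (177.80) = 58.30 mGal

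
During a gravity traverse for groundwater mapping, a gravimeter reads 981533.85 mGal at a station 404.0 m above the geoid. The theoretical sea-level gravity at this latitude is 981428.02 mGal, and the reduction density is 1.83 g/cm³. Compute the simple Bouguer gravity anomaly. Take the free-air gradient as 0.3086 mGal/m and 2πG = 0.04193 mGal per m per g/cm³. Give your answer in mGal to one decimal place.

Free-air correction = 0.3086 × 404.0 = 124.67 mGal
Free-air anomaly = 981533.85 − 981428.02 + (124.67) = 230.50 mGal
Bouguer slab correction = 0.04193 × 1.83 × 404.0 = 31.00 mGal
Simple Bouguer anomaly = 230.50 − (31.00) = 199.50 mGal

199.5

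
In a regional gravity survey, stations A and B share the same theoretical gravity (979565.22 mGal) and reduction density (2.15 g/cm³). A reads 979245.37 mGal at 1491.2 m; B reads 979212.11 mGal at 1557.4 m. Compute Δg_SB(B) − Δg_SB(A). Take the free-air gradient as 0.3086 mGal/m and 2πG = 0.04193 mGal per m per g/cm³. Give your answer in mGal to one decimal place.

Δg_SB(A) = 979245.37 − 979565.22 + 0.3086×1491.2 − 0.04193×2.15×1491.2 = 5.90 mGal
Δg_SB(B) = 979212.11 − 979565.22 + 0.3086×1557.4 − 0.04193×2.15×1557.4 = -12.90 mGal
Difference = -12.90 − (5.90) = -18.80 mGal

-18.8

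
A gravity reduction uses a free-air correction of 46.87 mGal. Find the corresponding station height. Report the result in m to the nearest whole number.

152

h = 46.87 / 0.3086 = 151.88 m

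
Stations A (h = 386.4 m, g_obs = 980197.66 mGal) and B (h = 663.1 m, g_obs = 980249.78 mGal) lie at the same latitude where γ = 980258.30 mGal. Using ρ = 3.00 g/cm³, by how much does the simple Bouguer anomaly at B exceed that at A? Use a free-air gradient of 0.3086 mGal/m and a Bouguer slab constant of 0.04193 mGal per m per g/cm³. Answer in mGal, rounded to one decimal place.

102.7

Δg_SB(A) = 980197.66 − 980258.30 + 0.3086×386.4 − 0.04193×3.00×386.4 = 10.00 mGal
Δg_SB(B) = 980249.78 − 980258.30 + 0.3086×663.1 − 0.04193×3.00×663.1 = 112.70 mGal
Difference = 112.70 − (10.00) = 102.70 mGal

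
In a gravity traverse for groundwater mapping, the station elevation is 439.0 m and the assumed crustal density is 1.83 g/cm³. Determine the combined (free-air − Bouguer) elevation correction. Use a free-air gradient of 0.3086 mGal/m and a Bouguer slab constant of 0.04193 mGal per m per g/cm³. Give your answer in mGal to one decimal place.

Combined gradient = 0.3086 − 0.04193 × 1.83 = 0.2318681 mGal/m
Combined elevation correction = 0.2318681 × 439.0 = 101.8 mGal

101.8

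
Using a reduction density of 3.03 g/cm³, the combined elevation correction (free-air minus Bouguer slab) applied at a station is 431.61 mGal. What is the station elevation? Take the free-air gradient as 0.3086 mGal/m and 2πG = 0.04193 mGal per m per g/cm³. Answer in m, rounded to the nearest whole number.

Combined gradient = 0.3086 − 0.04193 × 3.03 = 0.1815521 mGal/m
h = 431.61 / 0.1815521 = 2377.33 m

2377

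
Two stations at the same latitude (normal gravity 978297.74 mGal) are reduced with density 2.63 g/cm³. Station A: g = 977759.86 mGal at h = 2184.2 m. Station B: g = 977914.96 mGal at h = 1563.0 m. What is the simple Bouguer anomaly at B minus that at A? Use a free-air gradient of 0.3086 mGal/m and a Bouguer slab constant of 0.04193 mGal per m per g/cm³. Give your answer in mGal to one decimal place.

31.9

Δg_SB(A) = 977759.86 − 978297.74 + 0.3086×2184.2 − 0.04193×2.63×2184.2 = -104.70 mGal
Δg_SB(B) = 977914.96 − 978297.74 + 0.3086×1563.0 − 0.04193×2.63×1563.0 = -72.80 mGal
Difference = -72.80 − (-104.70) = 31.90 mGal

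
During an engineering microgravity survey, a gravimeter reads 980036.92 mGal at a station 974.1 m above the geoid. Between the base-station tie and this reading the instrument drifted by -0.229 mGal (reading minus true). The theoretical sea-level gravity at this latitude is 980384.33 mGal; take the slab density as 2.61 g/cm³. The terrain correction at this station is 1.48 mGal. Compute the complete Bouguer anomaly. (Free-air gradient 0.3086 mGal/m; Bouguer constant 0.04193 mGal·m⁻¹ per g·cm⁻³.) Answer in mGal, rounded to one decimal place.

-151.7

Drift-corrected reading = 980036.92 − (-0.229) = 980037.149 mGal
Free-air correction = 0.3086 × 974.1 = 300.61 mGal
Free-air anomaly = 980037.149 − 980384.33 + (300.61) = -46.571 mGal
Bouguer slab correction = 0.04193 × 2.61 × 974.1 = 106.60 mGal
Simple Bouguer anomaly = -46.571 − (106.60) = -153.171 mGal
Complete Bouguer anomaly = -153.171 + 1.48 = -151.691 mGal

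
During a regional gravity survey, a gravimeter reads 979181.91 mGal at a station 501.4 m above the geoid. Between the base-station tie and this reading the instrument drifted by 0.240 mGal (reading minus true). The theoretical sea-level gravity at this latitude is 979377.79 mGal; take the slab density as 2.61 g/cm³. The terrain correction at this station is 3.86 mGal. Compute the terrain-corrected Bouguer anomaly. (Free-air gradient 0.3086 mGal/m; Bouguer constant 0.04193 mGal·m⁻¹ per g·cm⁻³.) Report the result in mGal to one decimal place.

-92.4

Drift-corrected reading = 979181.91 − (0.240) = 979181.670 mGal
Free-air correction = 0.3086 × 501.4 = 154.73 mGal
Free-air anomaly = 979181.670 − 979377.79 + (154.73) = -41.390 mGal
Bouguer slab correction = 0.04193 × 2.61 × 501.4 = 54.87 mGal
Simple Bouguer anomaly = -41.390 − (54.87) = -96.260 mGal
Complete Bouguer anomaly = -96.260 + 3.86 = -92.400 mGal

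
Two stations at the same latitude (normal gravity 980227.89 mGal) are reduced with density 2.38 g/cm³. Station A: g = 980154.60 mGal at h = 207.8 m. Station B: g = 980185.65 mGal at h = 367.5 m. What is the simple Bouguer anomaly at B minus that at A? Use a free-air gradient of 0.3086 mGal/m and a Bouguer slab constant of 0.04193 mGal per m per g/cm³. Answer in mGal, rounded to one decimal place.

64.4

Δg_SB(A) = 980154.60 − 980227.89 + 0.3086×207.8 − 0.04193×2.38×207.8 = -29.90 mGal
Δg_SB(B) = 980185.65 − 980227.89 + 0.3086×367.5 − 0.04193×2.38×367.5 = 34.50 mGal
Difference = 34.50 − (-29.90) = 64.40 mGal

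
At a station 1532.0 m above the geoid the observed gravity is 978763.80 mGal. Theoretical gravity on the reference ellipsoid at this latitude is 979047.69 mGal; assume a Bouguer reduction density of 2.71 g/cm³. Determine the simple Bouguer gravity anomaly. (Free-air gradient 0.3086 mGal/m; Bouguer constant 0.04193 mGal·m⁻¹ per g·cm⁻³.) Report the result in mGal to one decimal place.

Free-air correction = 0.3086 × 1532.0 = 472.78 mGal
Free-air anomaly = 978763.80 − 979047.69 + (472.78) = 188.89 mGal
Bouguer slab correction = 0.04193 × 2.71 × 1532.0 = 174.08 mGal
Simple Bouguer anomaly = 188.89 − (174.08) = 14.81 mGal

14.8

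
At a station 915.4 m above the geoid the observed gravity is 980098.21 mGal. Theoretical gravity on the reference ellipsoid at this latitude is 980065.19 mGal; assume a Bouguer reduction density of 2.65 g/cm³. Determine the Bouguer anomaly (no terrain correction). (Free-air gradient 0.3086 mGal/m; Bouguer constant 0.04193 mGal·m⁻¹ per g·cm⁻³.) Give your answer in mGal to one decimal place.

213.8

Free-air correction = 0.3086 × 915.4 = 282.49 mGal
Free-air anomaly = 980098.21 − 980065.19 + (282.49) = 315.51 mGal
Bouguer slab correction = 0.04193 × 2.65 × 915.4 = 101.71 mGal
Simple Bouguer anomaly = 315.51 − (101.71) = 213.80 mGal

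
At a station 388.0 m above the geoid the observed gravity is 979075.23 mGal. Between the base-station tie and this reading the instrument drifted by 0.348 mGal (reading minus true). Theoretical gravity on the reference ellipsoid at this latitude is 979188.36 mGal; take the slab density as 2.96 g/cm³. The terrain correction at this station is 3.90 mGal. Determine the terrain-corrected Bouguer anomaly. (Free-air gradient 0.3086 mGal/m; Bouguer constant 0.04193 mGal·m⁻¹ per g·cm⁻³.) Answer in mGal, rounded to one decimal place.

Drift-corrected reading = 979075.23 − (0.348) = 979074.882 mGal
Free-air correction = 0.3086 × 388.0 = 119.74 mGal
Free-air anomaly = 979074.882 − 979188.36 + (119.74) = 6.262 mGal
Bouguer slab correction = 0.04193 × 2.96 × 388.0 = 48.16 mGal
Simple Bouguer anomaly = 6.262 − (48.16) = -41.898 mGal
Complete Bouguer anomaly = -41.898 + 3.90 = -37.998 mGal

-38.0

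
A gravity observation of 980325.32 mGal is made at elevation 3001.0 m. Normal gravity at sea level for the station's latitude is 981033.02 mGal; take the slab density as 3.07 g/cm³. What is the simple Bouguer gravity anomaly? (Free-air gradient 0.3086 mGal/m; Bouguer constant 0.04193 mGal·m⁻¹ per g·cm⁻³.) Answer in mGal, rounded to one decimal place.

Free-air correction = 0.3086 × 3001.0 = 926.11 mGal
Free-air anomaly = 980325.32 − 981033.02 + (926.11) = 218.41 mGal
Bouguer slab correction = 0.04193 × 3.07 × 3001.0 = 386.30 mGal
Simple Bouguer anomaly = 218.41 − (386.30) = -167.89 mGal

-167.9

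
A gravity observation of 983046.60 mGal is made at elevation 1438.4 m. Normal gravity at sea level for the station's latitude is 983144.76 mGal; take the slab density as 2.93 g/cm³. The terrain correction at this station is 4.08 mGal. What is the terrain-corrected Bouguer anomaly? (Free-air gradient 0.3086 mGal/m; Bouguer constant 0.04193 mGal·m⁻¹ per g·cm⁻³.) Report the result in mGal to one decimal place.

Free-air correction = 0.3086 × 1438.4 = 443.89 mGal
Free-air anomaly = 983046.60 − 983144.76 + (443.89) = 345.73 mGal
Bouguer slab correction = 0.04193 × 2.93 × 1438.4 = 176.71 mGal
Simple Bouguer anomaly = 345.73 − (176.71) = 169.02 mGal
Complete Bouguer anomaly = 169.02 + 4.08 = 173.10 mGal

173.1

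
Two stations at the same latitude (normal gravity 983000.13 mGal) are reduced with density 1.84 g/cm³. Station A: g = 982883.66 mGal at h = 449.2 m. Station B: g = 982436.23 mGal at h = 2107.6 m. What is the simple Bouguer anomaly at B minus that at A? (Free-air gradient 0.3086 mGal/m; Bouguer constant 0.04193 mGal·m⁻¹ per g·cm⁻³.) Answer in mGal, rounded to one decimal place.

-63.6

Δg_SB(A) = 982883.66 − 983000.13 + 0.3086×449.2 − 0.04193×1.84×449.2 = -12.50 mGal
Δg_SB(B) = 982436.23 − 983000.13 + 0.3086×2107.6 − 0.04193×1.84×2107.6 = -76.10 mGal
Difference = -76.10 − (-12.50) = -63.60 mGal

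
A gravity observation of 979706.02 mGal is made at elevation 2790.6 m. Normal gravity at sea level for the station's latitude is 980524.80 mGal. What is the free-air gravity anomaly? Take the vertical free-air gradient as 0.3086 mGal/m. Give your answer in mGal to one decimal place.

Free-air correction = 0.3086 × 2790.6 = 861.18 mGal
Free-air anomaly = 979706.02 − 980524.80 + (861.18) = 42.40 mGal

42.4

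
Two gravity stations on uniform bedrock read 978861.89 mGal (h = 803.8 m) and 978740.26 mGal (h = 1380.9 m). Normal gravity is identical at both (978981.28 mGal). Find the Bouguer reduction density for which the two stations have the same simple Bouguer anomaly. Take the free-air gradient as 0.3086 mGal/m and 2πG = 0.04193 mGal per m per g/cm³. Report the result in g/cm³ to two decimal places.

Δg_obs = 978740.26 − 978861.89 = -121.63 mGal over Δh = 1380.9 − 803.8 = 577.1 m
Equal Bouguer anomalies ⇒ Δg_obs + (0.3086 − 0.04193ρ)·Δh = 0
0.3086 − 0.04193ρ = −Δg_obs/Δh = 0.21076
ρ = (0.3086 − 0.21076) / 0.04193 = 2.33 g/cm³

2.33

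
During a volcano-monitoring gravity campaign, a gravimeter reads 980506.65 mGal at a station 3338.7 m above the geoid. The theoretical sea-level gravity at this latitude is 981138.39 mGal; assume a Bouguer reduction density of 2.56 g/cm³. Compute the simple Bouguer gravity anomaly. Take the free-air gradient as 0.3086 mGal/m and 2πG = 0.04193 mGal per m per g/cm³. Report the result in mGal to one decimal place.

40.2

Free-air correction = 0.3086 × 3338.7 = 1030.32 mGal
Free-air anomaly = 980506.65 − 981138.39 + (1030.32) = 398.58 mGal
Bouguer slab correction = 0.04193 × 2.56 × 3338.7 = 358.38 mGal
Simple Bouguer anomaly = 398.58 − (358.38) = 40.20 mGal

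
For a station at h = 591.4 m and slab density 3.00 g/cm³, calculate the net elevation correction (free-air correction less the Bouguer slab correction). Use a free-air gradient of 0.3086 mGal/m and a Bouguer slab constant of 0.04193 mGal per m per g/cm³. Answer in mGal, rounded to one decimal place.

108.1

Combined gradient = 0.3086 − 0.04193 × 3.00 = 0.1828100 mGal/m
Combined elevation correction = 0.1828100 × 591.4 = 108.1 mGal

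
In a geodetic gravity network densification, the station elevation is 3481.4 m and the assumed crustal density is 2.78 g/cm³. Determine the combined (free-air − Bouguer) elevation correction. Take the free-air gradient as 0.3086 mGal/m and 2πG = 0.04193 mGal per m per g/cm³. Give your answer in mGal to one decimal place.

668.5

Combined gradient = 0.3086 − 0.04193 × 2.78 = 0.1920346 mGal/m
Combined elevation correction = 0.1920346 × 3481.4 = 668.5 mGal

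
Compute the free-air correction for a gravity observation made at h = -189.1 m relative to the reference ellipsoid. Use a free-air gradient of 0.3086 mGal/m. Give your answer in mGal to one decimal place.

Free-air correction = 0.3086 × -189.1 = -58.4 mGal

-58.4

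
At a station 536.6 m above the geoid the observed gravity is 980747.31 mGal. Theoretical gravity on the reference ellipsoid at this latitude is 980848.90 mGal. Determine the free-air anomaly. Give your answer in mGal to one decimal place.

Free-air correction = 0.3086 × 536.6 = 165.59 mGal
Free-air anomaly = 980747.31 − 980848.90 + (165.59) = 64.00 mGal

64.0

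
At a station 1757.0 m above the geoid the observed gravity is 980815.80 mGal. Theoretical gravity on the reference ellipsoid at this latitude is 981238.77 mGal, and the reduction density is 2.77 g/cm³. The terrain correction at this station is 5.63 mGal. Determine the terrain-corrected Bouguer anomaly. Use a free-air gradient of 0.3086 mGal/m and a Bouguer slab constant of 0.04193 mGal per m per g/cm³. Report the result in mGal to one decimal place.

Free-air correction = 0.3086 × 1757.0 = 542.21 mGal
Free-air anomaly = 980815.80 − 981238.77 + (542.21) = 119.24 mGal
Bouguer slab correction = 0.04193 × 2.77 × 1757.0 = 204.07 mGal
Simple Bouguer anomaly = 119.24 − (204.07) = -84.83 mGal
Complete Bouguer anomaly = -84.83 + 5.63 = -79.20 mGal

-79.2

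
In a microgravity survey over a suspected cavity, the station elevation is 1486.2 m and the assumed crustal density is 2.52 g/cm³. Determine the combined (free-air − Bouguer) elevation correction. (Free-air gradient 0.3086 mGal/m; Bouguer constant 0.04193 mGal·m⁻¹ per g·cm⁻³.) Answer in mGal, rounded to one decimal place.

301.6

Combined gradient = 0.3086 − 0.04193 × 2.52 = 0.2029364 mGal/m
Combined elevation correction = 0.2029364 × 1486.2 = 301.6 mGal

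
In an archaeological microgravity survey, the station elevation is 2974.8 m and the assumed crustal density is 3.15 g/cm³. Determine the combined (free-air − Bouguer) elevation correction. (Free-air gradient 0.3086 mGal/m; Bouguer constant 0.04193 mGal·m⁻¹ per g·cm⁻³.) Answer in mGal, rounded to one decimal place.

Combined gradient = 0.3086 − 0.04193 × 3.15 = 0.1765205 mGal/m
Combined elevation correction = 0.1765205 × 2974.8 = 525.1 mGal

525.1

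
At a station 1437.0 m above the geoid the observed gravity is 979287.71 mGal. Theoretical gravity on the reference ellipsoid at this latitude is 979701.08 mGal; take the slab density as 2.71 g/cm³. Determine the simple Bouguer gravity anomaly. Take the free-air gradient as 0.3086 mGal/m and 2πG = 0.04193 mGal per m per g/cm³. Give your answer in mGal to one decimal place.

Free-air correction = 0.3086 × 1437.0 = 443.46 mGal
Free-air anomaly = 979287.71 − 979701.08 + (443.46) = 30.09 mGal
Bouguer slab correction = 0.04193 × 2.71 × 1437.0 = 163.29 mGal
Simple Bouguer anomaly = 30.09 − (163.29) = -133.20 mGal

-133.2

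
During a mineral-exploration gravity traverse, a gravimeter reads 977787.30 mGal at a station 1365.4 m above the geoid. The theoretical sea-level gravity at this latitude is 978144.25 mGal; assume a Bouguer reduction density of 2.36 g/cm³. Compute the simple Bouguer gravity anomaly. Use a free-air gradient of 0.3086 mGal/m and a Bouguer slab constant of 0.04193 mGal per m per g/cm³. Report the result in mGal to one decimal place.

-70.7

Free-air correction = 0.3086 × 1365.4 = 421.36 mGal
Free-air anomaly = 977787.30 − 978144.25 + (421.36) = 64.41 mGal
Bouguer slab correction = 0.04193 × 2.36 × 1365.4 = 135.11 mGal
Simple Bouguer anomaly = 64.41 − (135.11) = -70.70 mGal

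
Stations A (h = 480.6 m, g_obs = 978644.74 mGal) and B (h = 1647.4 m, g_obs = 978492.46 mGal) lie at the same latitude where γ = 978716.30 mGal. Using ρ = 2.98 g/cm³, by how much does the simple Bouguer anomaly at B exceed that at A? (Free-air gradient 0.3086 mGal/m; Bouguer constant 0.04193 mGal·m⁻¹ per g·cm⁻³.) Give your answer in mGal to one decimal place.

Δg_SB(A) = 978644.74 − 978716.30 + 0.3086×480.6 − 0.04193×2.98×480.6 = 16.70 mGal
Δg_SB(B) = 978492.46 − 978716.30 + 0.3086×1647.4 − 0.04193×2.98×1647.4 = 78.70 mGal
Difference = 78.70 − (16.70) = 62.00 mGal

62.0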